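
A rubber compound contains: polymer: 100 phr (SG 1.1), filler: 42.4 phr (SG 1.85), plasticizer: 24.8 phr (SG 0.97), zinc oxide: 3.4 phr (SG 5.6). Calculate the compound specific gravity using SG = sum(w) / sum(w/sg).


Sum of weights = 170.6
Volume contributions:
  polymer: 100/1.1 = 90.9091
  filler: 42.4/1.85 = 22.9189
  plasticizer: 24.8/0.97 = 25.5670
  zinc oxide: 3.4/5.6 = 0.6071
Sum of volumes = 140.0022
SG = 170.6 / 140.0022 = 1.219

SG = 1.219


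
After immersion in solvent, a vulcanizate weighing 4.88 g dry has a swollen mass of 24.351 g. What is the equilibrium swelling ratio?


Q = W_swollen / W_dry
Q = 24.351 / 4.88
Q = 4.99

Q = 4.99


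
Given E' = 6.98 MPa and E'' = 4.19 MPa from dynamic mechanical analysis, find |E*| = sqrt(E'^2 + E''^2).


|E*| = sqrt(E'^2 + E''^2)
= sqrt(6.98^2 + 4.19^2)
= sqrt(48.7204 + 17.5561)
= 8.141 MPa

8.141 MPa


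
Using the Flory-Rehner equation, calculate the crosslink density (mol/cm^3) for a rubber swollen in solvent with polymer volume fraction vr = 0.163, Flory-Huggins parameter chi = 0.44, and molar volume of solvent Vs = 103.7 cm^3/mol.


ln(1 - vr) = ln(1 - 0.163) = -0.1779
Numerator = -((-0.1779) + 0.163 + 0.44 * 0.163^2) = 0.0032
Denominator = 103.7 * (0.163^(1/3) - 0.163/2) = 48.1952
nu = 0.0032 / 48.1952 = 6.7244e-05 mol/cm^3

6.7244e-05 mol/cm^3


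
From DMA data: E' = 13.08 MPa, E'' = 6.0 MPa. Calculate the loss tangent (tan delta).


tan delta = E'' / E'
= 6.0 / 13.08
= 0.4587

tan delta = 0.4587


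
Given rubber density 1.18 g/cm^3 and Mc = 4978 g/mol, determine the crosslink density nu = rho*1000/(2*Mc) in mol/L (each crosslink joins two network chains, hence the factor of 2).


nu = rho * 1000 / (2 * Mc)
nu = 1.18 * 1000 / (2 * 4978)
nu = 1180.0 / 9956
nu = 0.1185 mol/L

0.1185 mol/L


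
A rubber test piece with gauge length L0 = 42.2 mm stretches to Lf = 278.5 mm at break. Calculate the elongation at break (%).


Elongation = (Lf - L0) / L0 * 100
= (278.5 - 42.2) / 42.2 * 100
= 236.3 / 42.2 * 100
= 560.0%

560.0%


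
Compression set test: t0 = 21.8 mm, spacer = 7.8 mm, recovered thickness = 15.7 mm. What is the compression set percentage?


CS = (t0 - recovered) / (t0 - ts) * 100
= (21.8 - 15.7) / (21.8 - 7.8) * 100
= 6.1 / 14.0 * 100
= 43.6%

43.6%


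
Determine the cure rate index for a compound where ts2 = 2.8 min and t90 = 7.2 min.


CRI = 100 / (t90 - ts2)
= 100 / (7.2 - 2.8)
= 100 / 4.4
= 22.73 min^-1

22.73 min^-1


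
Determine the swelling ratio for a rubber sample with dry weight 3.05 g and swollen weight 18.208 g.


Q = W_swollen / W_dry
Q = 18.208 / 3.05
Q = 5.97

Q = 5.97


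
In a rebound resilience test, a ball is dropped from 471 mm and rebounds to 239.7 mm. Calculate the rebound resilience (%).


Resilience = h_rebound / h_drop * 100
= 239.7 / 471 * 100
= 50.9%

50.9%


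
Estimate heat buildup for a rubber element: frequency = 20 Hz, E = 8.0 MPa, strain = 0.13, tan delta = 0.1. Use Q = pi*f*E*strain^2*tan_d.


Q = pi * f * E * strain^2 * tan_d
= pi * 20 * 8.0 * 0.13^2 * 0.1
= pi * 20 * 8.0 * 0.0169 * 0.1
= 0.8495

Q = 0.8495


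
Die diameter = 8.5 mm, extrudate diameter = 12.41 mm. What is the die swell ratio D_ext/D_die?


Die swell ratio = D_extrudate / D_die
= 12.41 / 8.5
= 1.46

Die swell = 1.46


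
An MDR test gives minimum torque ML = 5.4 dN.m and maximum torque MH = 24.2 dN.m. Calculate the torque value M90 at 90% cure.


M90 = ML + 0.9 * (MH - ML)
M90 = 5.4 + 0.9 * (24.2 - 5.4)
M90 = 5.4 + 0.9 * 18.8
M90 = 22.32 dN.m

22.32 dN.m


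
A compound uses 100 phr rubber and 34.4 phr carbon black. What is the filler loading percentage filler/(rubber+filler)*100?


Filler % = filler / (rubber + filler) * 100
= 34.4 / (100 + 34.4) * 100
= 34.4 / 134.4 * 100
= 25.6%

25.6%


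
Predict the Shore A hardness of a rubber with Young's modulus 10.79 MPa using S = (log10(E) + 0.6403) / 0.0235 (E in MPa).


log10(E) = 0.0235*S - 0.6403  =>  S = (log10(E) + 0.6403) / 0.0235
log10(10.79) = 1.033021
S = (1.033021 + 0.6403) / 0.0235 = 1.673321 / 0.0235
S = 71.2

Shore A = 71.2


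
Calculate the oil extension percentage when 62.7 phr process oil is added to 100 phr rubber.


Oil % = oil / (100 + oil) * 100
= 62.7 / (100 + 62.7) * 100
= 62.7 / 162.7 * 100
= 38.54%

38.54%


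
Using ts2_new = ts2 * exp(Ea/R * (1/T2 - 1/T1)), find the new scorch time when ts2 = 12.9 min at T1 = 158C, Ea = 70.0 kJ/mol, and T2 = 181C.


Convert temperatures: T1 = 158 + 273.15 = 431.15 K, T2 = 181 + 273.15 = 454.15 K
ts2_new = 12.9 * exp(70000 / 8.314 * (1/454.15 - 1/431.15))
1/T2 - 1/T1 = -1.1746e-04
ts2_new = 4.8 min

4.8 min


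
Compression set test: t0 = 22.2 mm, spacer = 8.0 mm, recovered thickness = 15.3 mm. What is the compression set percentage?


CS = (t0 - recovered) / (t0 - ts) * 100
= (22.2 - 15.3) / (22.2 - 8.0) * 100
= 6.9 / 14.2 * 100
= 48.6%

48.6%


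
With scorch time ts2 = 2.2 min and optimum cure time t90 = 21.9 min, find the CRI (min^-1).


CRI = 100 / (t90 - ts2)
= 100 / (21.9 - 2.2)
= 100 / 19.7
= 5.08 min^-1

5.08 min^-1


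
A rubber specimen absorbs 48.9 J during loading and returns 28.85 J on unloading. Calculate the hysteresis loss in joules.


Hysteresis loss = loading - unloading
= 48.9 - 28.85
= 20.05 J

20.05 J


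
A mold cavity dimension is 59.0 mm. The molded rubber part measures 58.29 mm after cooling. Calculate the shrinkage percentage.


Shrinkage = (mold - part) / mold * 100
= (59.0 - 58.29) / 59.0 * 100
= 0.71 / 59.0 * 100
= 1.2%

1.2%


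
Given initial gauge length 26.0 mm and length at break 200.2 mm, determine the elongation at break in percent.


Elongation = (Lf - L0) / L0 * 100
= (200.2 - 26.0) / 26.0 * 100
= 174.2 / 26.0 * 100
= 670.0%

670.0%


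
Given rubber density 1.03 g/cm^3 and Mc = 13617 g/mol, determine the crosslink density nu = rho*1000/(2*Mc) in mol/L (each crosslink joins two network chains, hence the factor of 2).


nu = rho * 1000 / (2 * Mc)
nu = 1.03 * 1000 / (2 * 13617)
nu = 1030.0 / 27234
nu = 0.0378 mol/L

0.0378 mol/L


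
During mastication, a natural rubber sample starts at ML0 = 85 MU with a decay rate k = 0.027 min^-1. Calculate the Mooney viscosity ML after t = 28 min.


ML = ML0 * exp(-k * t)
ML = 85 * exp(-0.027 * 28)
ML = 85 * 0.4695
ML = 39.91 MU

39.91 MU


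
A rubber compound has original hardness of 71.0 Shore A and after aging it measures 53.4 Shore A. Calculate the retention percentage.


Retention = aged / original * 100
= 53.4 / 71.0 * 100
= 75.2%

75.2%


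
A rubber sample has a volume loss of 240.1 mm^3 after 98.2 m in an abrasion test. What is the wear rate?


Rate = volume_loss / distance
= 240.1 / 98.2
= 2.445 mm^3/m

2.445 mm^3/m


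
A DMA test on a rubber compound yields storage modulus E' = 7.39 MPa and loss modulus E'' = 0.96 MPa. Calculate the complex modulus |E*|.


|E*| = sqrt(E'^2 + E''^2)
= sqrt(7.39^2 + 0.96^2)
= sqrt(54.6121 + 0.9216)
= 7.452 MPa

7.452 MPa


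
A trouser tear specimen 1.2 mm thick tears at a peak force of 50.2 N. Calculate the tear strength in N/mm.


Tear strength = force / thickness
= 50.2 / 1.2
= 41.83 N/mm

41.83 N/mm


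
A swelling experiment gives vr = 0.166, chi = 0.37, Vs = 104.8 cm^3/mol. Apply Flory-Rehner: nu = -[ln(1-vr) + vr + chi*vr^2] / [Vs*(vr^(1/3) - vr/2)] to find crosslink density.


ln(1 - vr) = ln(1 - 0.166) = -0.1815
Numerator = -((-0.1815) + 0.166 + 0.37 * 0.166^2) = 0.0053
Denominator = 104.8 * (0.166^(1/3) - 0.166/2) = 48.8983
nu = 0.0053 / 48.8983 = 1.0892e-04 mol/cm^3

1.0892e-04 mol/cm^3


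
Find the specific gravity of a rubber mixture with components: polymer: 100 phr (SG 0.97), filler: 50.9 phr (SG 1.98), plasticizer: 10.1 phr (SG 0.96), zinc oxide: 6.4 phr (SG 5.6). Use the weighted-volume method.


Sum of weights = 167.4
Volume contributions:
  polymer: 100/0.97 = 103.0928
  filler: 50.9/1.98 = 25.7071
  plasticizer: 10.1/0.96 = 10.5208
  zinc oxide: 6.4/5.6 = 1.1429
Sum of volumes = 140.4635
SG = 167.4 / 140.4635 = 1.192

SG = 1.192


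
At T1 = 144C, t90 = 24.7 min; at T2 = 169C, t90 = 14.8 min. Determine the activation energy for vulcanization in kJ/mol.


T1 = 417.15 K, T2 = 442.15 K
1/T1 - 1/T2 = 1.3554e-04
ln(t1/t2) = ln(24.7/14.8) = 0.5122
Ea = 8.314 * 0.5122 / 1.3554e-04 = 31416.0201 J/mol
Ea = 31.42 kJ/mol

31.42 kJ/mol


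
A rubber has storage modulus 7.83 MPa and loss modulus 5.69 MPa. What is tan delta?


tan delta = E'' / E'
= 5.69 / 7.83
= 0.7267

tan delta = 0.7267


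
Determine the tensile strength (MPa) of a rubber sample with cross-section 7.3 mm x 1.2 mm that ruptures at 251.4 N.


Area = width * thickness = 7.3 * 1.2 = 8.76 mm^2
TS = force / area = 251.4 / 8.76 = 28.7 MPa

28.7 MPa


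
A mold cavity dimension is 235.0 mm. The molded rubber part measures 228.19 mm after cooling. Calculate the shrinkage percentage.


Shrinkage = (mold - part) / mold * 100
= (235.0 - 228.19) / 235.0 * 100
= 6.81 / 235.0 * 100
= 2.9%

2.9%


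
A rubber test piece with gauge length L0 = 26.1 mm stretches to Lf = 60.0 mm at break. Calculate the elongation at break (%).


Elongation = (Lf - L0) / L0 * 100
= (60.0 - 26.1) / 26.1 * 100
= 33.9 / 26.1 * 100
= 129.9%

129.9%


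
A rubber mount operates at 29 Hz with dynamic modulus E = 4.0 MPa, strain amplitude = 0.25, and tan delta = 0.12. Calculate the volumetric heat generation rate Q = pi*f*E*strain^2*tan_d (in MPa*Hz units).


Q = pi * f * E * strain^2 * tan_d
= pi * 29 * 4.0 * 0.25^2 * 0.12
= pi * 29 * 4.0 * 0.0625 * 0.12
= 2.7332

Q = 2.7332


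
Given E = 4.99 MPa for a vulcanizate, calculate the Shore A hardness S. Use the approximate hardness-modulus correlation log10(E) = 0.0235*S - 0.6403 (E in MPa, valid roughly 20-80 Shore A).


log10(E) = 0.0235*S - 0.6403  =>  S = (log10(E) + 0.6403) / 0.0235
log10(4.99) = 0.698101
S = (0.698101 + 0.6403) / 0.0235 = 1.338401 / 0.0235
S = 57.0

Shore A = 57.0


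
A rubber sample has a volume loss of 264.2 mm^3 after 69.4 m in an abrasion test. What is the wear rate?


Rate = volume_loss / distance
= 264.2 / 69.4
= 3.807 mm^3/m

3.807 mm^3/m


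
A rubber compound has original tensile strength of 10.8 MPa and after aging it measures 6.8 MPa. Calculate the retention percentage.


Retention = aged / original * 100
= 6.8 / 10.8 * 100
= 63.0%

63.0%


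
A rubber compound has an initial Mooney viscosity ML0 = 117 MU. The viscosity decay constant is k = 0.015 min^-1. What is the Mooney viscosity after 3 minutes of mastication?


ML = ML0 * exp(-k * t)
ML = 117 * exp(-0.015 * 3)
ML = 117 * 0.9560
ML = 111.85 MU

111.85 MU


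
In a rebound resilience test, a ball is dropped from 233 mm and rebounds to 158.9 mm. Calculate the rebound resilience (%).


Resilience = h_rebound / h_drop * 100
= 158.9 / 233 * 100
= 68.2%

68.2%


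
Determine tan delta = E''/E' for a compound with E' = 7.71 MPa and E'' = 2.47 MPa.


tan delta = E'' / E'
= 2.47 / 7.71
= 0.3204

tan delta = 0.3204


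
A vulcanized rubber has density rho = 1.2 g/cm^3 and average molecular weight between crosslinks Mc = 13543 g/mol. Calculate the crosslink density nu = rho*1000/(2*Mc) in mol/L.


nu = rho * 1000 / (2 * Mc)
nu = 1.2 * 1000 / (2 * 13543)
nu = 1200.0 / 27086
nu = 0.0443 mol/L

0.0443 mol/L


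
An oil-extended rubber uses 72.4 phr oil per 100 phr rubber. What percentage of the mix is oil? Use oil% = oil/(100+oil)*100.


Oil % = oil / (100 + oil) * 100
= 72.4 / (100 + 72.4) * 100
= 72.4 / 172.4 * 100
= 42.0%

42.0%


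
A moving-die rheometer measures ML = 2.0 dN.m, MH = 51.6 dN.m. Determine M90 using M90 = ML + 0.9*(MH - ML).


M90 = ML + 0.9 * (MH - ML)
M90 = 2.0 + 0.9 * (51.6 - 2.0)
M90 = 2.0 + 0.9 * 49.6
M90 = 46.64 dN.m

46.64 dN.m


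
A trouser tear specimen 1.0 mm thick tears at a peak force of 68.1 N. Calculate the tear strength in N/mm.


Tear strength = force / thickness
= 68.1 / 1.0
= 68.1 N/mm

68.1 N/mm


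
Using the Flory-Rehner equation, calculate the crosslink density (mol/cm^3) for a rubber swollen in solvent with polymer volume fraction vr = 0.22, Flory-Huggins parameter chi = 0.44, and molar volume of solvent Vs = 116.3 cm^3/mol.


ln(1 - vr) = ln(1 - 0.22) = -0.2485
Numerator = -((-0.2485) + 0.22 + 0.44 * 0.22^2) = 0.0072
Denominator = 116.3 * (0.22^(1/3) - 0.22/2) = 57.4151
nu = 0.0072 / 57.4151 = 1.2480e-04 mol/cm^3

1.2480e-04 mol/cm^3


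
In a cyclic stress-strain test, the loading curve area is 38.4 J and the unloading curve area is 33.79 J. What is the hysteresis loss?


Hysteresis loss = loading - unloading
= 38.4 - 33.79
= 4.61 J

4.61 J


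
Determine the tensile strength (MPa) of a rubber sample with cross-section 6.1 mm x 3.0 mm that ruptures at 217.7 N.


Area = width * thickness = 6.1 * 3.0 = 18.3 mm^2
TS = force / area = 217.7 / 18.3 = 11.9 MPa

11.9 MPa


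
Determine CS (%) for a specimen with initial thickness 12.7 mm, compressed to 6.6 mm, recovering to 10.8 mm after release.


CS = (t0 - recovered) / (t0 - ts) * 100
= (12.7 - 10.8) / (12.7 - 6.6) * 100
= 1.9 / 6.1 * 100
= 31.1%

31.1%


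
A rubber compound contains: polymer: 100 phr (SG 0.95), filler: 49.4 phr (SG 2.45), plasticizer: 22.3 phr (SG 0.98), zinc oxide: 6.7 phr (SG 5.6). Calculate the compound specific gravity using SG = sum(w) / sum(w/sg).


Sum of weights = 178.4
Volume contributions:
  polymer: 100/0.95 = 105.2632
  filler: 49.4/2.45 = 20.1633
  plasticizer: 22.3/0.98 = 22.7551
  zinc oxide: 6.7/5.6 = 1.1964
Sum of volumes = 149.3780
SG = 178.4 / 149.3780 = 1.194

SG = 1.194


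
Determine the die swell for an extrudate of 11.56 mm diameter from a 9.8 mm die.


Die swell ratio = D_extrudate / D_die
= 11.56 / 9.8
= 1.18

Die swell = 1.18


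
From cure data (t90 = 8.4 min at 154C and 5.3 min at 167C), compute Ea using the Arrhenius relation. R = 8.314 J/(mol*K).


T1 = 427.15 K, T2 = 440.15 K
1/T1 - 1/T2 = 6.9145e-05
ln(t1/t2) = ln(8.4/5.3) = 0.4605
Ea = 8.314 * 0.4605 / 6.9145e-05 = 55373.3614 J/mol
Ea = 55.37 kJ/mol

55.37 kJ/mol


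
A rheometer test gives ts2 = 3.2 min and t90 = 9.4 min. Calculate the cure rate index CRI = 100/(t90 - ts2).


CRI = 100 / (t90 - ts2)
= 100 / (9.4 - 3.2)
= 100 / 6.2
= 16.13 min^-1

16.13 min^-1


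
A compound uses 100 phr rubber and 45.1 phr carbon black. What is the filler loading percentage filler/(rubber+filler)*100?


Filler % = filler / (rubber + filler) * 100
= 45.1 / (100 + 45.1) * 100
= 45.1 / 145.1 * 100
= 31.08%

31.08%


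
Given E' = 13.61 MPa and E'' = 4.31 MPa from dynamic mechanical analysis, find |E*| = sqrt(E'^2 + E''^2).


|E*| = sqrt(E'^2 + E''^2)
= sqrt(13.61^2 + 4.31^2)
= sqrt(185.2321 + 18.5761)
= 14.276 MPa

14.276 MPa


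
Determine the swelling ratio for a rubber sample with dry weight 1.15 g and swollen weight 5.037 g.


Q = W_swollen / W_dry
Q = 5.037 / 1.15
Q = 4.38

Q = 4.38


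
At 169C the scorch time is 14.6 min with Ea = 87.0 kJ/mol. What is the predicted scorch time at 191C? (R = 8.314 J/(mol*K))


Convert temperatures: T1 = 169 + 273.15 = 442.15 K, T2 = 191 + 273.15 = 464.15 K
ts2_new = 14.6 * exp(87000 / 8.314 * (1/464.15 - 1/442.15))
1/T2 - 1/T1 = -1.0720e-04
ts2_new = 4.76 min

4.76 min


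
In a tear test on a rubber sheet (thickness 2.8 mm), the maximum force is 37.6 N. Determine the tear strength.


Tear strength = force / thickness
= 37.6 / 2.8
= 13.43 N/mm

13.43 N/mm


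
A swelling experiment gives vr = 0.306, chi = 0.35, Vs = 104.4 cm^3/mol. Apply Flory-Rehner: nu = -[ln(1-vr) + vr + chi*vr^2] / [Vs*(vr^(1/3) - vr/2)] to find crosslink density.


ln(1 - vr) = ln(1 - 0.306) = -0.3653
Numerator = -((-0.3653) + 0.306 + 0.35 * 0.306^2) = 0.0265
Denominator = 104.4 * (0.306^(1/3) - 0.306/2) = 54.3785
nu = 0.0265 / 54.3785 = 4.8752e-04 mol/cm^3

4.8752e-04 mol/cm^3


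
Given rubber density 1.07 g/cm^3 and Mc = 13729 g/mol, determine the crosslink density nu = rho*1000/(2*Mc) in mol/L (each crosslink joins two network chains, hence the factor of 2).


nu = rho * 1000 / (2 * Mc)
nu = 1.07 * 1000 / (2 * 13729)
nu = 1070.0 / 27458
nu = 0.0390 mol/L

0.0390 mol/L


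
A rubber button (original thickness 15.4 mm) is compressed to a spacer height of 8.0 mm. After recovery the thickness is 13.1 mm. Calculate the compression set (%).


CS = (t0 - recovered) / (t0 - ts) * 100
= (15.4 - 13.1) / (15.4 - 8.0) * 100
= 2.3 / 7.4 * 100
= 31.1%

31.1%


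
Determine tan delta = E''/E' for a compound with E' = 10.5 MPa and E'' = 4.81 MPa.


tan delta = E'' / E'
= 4.81 / 10.5
= 0.4581

tan delta = 0.4581


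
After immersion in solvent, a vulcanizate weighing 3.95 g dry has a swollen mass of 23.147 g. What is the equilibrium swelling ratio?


Q = W_swollen / W_dry
Q = 23.147 / 3.95
Q = 5.86

Q = 5.86


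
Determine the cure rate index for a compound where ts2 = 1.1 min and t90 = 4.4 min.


CRI = 100 / (t90 - ts2)
= 100 / (4.4 - 1.1)
= 100 / 3.3
= 30.3 min^-1

30.3 min^-1


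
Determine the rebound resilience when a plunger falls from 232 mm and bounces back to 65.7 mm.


Resilience = h_rebound / h_drop * 100
= 65.7 / 232 * 100
= 28.3%

28.3%


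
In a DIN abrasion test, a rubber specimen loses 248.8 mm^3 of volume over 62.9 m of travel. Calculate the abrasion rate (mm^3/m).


Rate = volume_loss / distance
= 248.8 / 62.9
= 3.955 mm^3/m

3.955 mm^3/m


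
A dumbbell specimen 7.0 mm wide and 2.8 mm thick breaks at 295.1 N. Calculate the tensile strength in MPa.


Area = width * thickness = 7.0 * 2.8 = 19.6 mm^2
TS = force / area = 295.1 / 19.6 = 15.06 MPa

15.06 MPa


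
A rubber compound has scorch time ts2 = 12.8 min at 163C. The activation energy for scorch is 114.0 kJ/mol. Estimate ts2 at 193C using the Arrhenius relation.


Convert temperatures: T1 = 163 + 273.15 = 436.15 K, T2 = 193 + 273.15 = 466.15 K
ts2_new = 12.8 * exp(114000 / 8.314 * (1/466.15 - 1/436.15))
1/T2 - 1/T1 = -1.4756e-04
ts2_new = 1.69 min

1.69 min


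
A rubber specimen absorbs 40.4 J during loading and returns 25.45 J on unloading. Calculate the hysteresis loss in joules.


Hysteresis loss = loading - unloading
= 40.4 - 25.45
= 14.95 J

14.95 J


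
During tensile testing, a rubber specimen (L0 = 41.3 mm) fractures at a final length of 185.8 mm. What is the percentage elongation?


Elongation = (Lf - L0) / L0 * 100
= (185.8 - 41.3) / 41.3 * 100
= 144.5 / 41.3 * 100
= 349.9%

349.9%


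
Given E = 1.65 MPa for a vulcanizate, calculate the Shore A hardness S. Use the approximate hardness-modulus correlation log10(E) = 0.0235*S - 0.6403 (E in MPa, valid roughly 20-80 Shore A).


log10(E) = 0.0235*S - 0.6403  =>  S = (log10(E) + 0.6403) / 0.0235
log10(1.65) = 0.217484
S = (0.217484 + 0.6403) / 0.0235 = 0.857784 / 0.0235
S = 36.5

Shore A = 36.5


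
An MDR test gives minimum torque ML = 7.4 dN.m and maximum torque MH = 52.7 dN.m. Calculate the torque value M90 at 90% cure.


M90 = ML + 0.9 * (MH - ML)
M90 = 7.4 + 0.9 * (52.7 - 7.4)
M90 = 7.4 + 0.9 * 45.3
M90 = 48.17 dN.m

48.17 dN.m


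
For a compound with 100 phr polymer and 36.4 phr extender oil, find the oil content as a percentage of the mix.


Oil % = oil / (100 + oil) * 100
= 36.4 / (100 + 36.4) * 100
= 36.4 / 136.4 * 100
= 26.69%

26.69%


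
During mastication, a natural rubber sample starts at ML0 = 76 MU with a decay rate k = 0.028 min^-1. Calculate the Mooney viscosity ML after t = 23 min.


ML = ML0 * exp(-k * t)
ML = 76 * exp(-0.028 * 23)
ML = 76 * 0.5252
ML = 39.91 MU

39.91 MU


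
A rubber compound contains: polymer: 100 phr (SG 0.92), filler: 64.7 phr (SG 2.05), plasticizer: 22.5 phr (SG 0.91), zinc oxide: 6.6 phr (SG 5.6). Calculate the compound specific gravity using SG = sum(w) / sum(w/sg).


Sum of weights = 193.8
Volume contributions:
  polymer: 100/0.92 = 108.6957
  filler: 64.7/2.05 = 31.5610
  plasticizer: 22.5/0.91 = 24.7253
  zinc oxide: 6.6/5.6 = 1.1786
Sum of volumes = 166.1605
SG = 193.8 / 166.1605 = 1.166

SG = 1.166


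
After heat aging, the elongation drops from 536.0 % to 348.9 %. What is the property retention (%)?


Retention = aged / original * 100
= 348.9 / 536.0 * 100
= 65.1%

65.1%


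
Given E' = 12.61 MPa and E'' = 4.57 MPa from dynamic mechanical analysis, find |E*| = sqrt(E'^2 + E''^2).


|E*| = sqrt(E'^2 + E''^2)
= sqrt(12.61^2 + 4.57^2)
= sqrt(159.0121 + 20.8849)
= 13.413 MPa

13.413 MPa


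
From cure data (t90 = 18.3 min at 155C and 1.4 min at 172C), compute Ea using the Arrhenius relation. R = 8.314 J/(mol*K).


T1 = 428.15 K, T2 = 445.15 K
1/T1 - 1/T2 = 8.9196e-05
ln(t1/t2) = ln(18.3/1.4) = 2.5704
Ea = 8.314 * 2.5704 / 8.9196e-05 = 239590.1764 J/mol
Ea = 239.59 kJ/mol

239.59 kJ/mol


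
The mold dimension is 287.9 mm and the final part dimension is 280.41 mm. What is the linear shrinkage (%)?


Shrinkage = (mold - part) / mold * 100
= (287.9 - 280.41) / 287.9 * 100
= 7.49 / 287.9 * 100
= 2.6%

2.6%


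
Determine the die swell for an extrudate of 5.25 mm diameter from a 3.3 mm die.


Die swell ratio = D_extrudate / D_die
= 5.25 / 3.3
= 1.591

Die swell = 1.591


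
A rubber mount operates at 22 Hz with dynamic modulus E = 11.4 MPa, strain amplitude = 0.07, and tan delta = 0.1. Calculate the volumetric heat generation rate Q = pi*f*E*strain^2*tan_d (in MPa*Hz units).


Q = pi * f * E * strain^2 * tan_d
= pi * 22 * 11.4 * 0.07^2 * 0.1
= pi * 22 * 11.4 * 0.0049 * 0.1
= 0.3861

Q = 0.3861


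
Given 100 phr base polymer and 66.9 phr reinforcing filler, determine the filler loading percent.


Filler % = filler / (rubber + filler) * 100
= 66.9 / (100 + 66.9) * 100
= 66.9 / 166.9 * 100
= 40.08%

40.08%


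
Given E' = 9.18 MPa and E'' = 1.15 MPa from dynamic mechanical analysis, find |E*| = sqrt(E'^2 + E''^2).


|E*| = sqrt(E'^2 + E''^2)
= sqrt(9.18^2 + 1.15^2)
= sqrt(84.2724 + 1.3225)
= 9.252 MPa

9.252 MPa


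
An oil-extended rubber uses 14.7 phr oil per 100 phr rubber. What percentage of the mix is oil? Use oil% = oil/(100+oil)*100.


Oil % = oil / (100 + oil) * 100
= 14.7 / (100 + 14.7) * 100
= 14.7 / 114.7 * 100
= 12.82%

12.82%


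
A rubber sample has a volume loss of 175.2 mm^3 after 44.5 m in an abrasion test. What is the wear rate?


Rate = volume_loss / distance
= 175.2 / 44.5
= 3.937 mm^3/m

3.937 mm^3/m


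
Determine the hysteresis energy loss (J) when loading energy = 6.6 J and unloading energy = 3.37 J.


Hysteresis loss = loading - unloading
= 6.6 - 3.37
= 3.23 J

3.23 J


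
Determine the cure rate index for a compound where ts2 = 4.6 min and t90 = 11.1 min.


CRI = 100 / (t90 - ts2)
= 100 / (11.1 - 4.6)
= 100 / 6.5
= 15.38 min^-1

15.38 min^-1


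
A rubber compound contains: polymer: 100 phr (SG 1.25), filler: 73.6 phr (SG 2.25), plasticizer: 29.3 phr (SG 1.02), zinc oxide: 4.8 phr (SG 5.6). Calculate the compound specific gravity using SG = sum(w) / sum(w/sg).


Sum of weights = 207.7
Volume contributions:
  polymer: 100/1.25 = 80.0000
  filler: 73.6/2.25 = 32.7111
  plasticizer: 29.3/1.02 = 28.7255
  zinc oxide: 4.8/5.6 = 0.8571
Sum of volumes = 142.2937
SG = 207.7 / 142.2937 = 1.46

SG = 1.46


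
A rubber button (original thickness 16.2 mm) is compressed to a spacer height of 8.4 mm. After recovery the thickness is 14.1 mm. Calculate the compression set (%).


CS = (t0 - recovered) / (t0 - ts) * 100
= (16.2 - 14.1) / (16.2 - 8.4) * 100
= 2.1 / 7.8 * 100
= 26.9%

26.9%


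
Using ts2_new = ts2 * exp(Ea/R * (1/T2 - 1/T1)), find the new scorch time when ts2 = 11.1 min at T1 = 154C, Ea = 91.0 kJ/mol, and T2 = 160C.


Convert temperatures: T1 = 154 + 273.15 = 427.15 K, T2 = 160 + 273.15 = 433.15 K
ts2_new = 11.1 * exp(91000 / 8.314 * (1/433.15 - 1/427.15))
1/T2 - 1/T1 = -3.2429e-05
ts2_new = 7.78 min

7.78 min


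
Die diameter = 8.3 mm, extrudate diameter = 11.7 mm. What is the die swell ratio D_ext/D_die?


Die swell ratio = D_extrudate / D_die
= 11.7 / 8.3
= 1.41

Die swell = 1.41


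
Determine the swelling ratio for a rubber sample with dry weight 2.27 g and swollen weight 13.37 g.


Q = W_swollen / W_dry
Q = 13.37 / 2.27
Q = 5.89

Q = 5.89


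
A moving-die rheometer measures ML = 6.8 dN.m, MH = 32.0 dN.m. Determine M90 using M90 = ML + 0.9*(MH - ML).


M90 = ML + 0.9 * (MH - ML)
M90 = 6.8 + 0.9 * (32.0 - 6.8)
M90 = 6.8 + 0.9 * 25.2
M90 = 29.48 dN.m

29.48 dN.m


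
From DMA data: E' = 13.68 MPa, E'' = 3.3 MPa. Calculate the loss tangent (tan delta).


tan delta = E'' / E'
= 3.3 / 13.68
= 0.2412

tan delta = 0.2412


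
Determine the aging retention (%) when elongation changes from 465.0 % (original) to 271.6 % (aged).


Retention = aged / original * 100
= 271.6 / 465.0 * 100
= 58.4%

58.4%


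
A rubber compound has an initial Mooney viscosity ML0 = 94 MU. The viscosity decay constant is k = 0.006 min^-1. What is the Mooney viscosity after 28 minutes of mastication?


ML = ML0 * exp(-k * t)
ML = 94 * exp(-0.006 * 28)
ML = 94 * 0.8454
ML = 79.46 MU

79.46 MU


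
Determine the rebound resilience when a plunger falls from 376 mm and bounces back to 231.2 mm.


Resilience = h_rebound / h_drop * 100
= 231.2 / 376 * 100
= 61.5%

61.5%


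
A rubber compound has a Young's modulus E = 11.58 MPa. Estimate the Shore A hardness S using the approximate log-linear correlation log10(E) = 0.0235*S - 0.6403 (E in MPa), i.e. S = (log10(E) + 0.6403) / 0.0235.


log10(E) = 0.0235*S - 0.6403  =>  S = (log10(E) + 0.6403) / 0.0235
log10(11.58) = 1.063709
S = (1.063709 + 0.6403) / 0.0235 = 1.704009 / 0.0235
S = 72.5

Shore A = 72.5


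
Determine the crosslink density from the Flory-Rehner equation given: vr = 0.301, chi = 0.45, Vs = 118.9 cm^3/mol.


ln(1 - vr) = ln(1 - 0.301) = -0.3581
Numerator = -((-0.3581) + 0.301 + 0.45 * 0.301^2) = 0.0163
Denominator = 118.9 * (0.301^(1/3) - 0.301/2) = 61.7895
nu = 0.0163 / 61.7895 = 2.6435e-04 mol/cm^3

2.6435e-04 mol/cm^3


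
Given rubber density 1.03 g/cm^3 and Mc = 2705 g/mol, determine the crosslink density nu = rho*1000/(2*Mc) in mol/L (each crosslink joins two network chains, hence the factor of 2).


nu = rho * 1000 / (2 * Mc)
nu = 1.03 * 1000 / (2 * 2705)
nu = 1030.0 / 5410
nu = 0.1904 mol/L

0.1904 mol/L


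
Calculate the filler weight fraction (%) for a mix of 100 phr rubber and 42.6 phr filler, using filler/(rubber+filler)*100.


Filler % = filler / (rubber + filler) * 100
= 42.6 / (100 + 42.6) * 100
= 42.6 / 142.6 * 100
= 29.87%

29.87%


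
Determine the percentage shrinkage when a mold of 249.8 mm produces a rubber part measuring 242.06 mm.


Shrinkage = (mold - part) / mold * 100
= (249.8 - 242.06) / 249.8 * 100
= 7.74 / 249.8 * 100
= 3.1%

3.1%


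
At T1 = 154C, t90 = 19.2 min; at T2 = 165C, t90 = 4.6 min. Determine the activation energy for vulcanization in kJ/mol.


T1 = 427.15 K, T2 = 438.15 K
1/T1 - 1/T2 = 5.8775e-05
ln(t1/t2) = ln(19.2/4.6) = 1.4289
Ea = 8.314 * 1.4289 / 5.8775e-05 = 202119.5903 J/mol
Ea = 202.12 kJ/mol

202.12 kJ/mol


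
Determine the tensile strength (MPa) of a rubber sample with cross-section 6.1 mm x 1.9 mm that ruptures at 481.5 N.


Area = width * thickness = 6.1 * 1.9 = 11.59 mm^2
TS = force / area = 481.5 / 11.59 = 41.54 MPa

41.54 MPa


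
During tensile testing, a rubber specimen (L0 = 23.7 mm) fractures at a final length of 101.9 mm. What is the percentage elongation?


Elongation = (Lf - L0) / L0 * 100
= (101.9 - 23.7) / 23.7 * 100
= 78.2 / 23.7 * 100
= 330.0%

330.0%


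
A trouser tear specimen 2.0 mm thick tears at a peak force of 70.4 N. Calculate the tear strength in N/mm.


Tear strength = force / thickness
= 70.4 / 2.0
= 35.2 N/mm

35.2 N/mm


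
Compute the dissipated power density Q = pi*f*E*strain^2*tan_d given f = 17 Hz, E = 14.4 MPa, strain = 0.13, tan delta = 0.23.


Q = pi * f * E * strain^2 * tan_d
= pi * 17 * 14.4 * 0.13^2 * 0.23
= pi * 17 * 14.4 * 0.0169 * 0.23
= 2.9893

Q = 2.9893


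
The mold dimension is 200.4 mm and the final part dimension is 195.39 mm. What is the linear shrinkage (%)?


Shrinkage = (mold - part) / mold * 100
= (200.4 - 195.39) / 200.4 * 100
= 5.01 / 200.4 * 100
= 2.5%

2.5%


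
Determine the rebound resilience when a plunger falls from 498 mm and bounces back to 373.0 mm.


Resilience = h_rebound / h_drop * 100
= 373.0 / 498 * 100
= 74.9%

74.9%


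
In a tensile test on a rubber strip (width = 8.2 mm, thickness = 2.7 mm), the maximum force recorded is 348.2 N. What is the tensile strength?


Area = width * thickness = 8.2 * 2.7 = 22.14 mm^2
TS = force / area = 348.2 / 22.14 = 15.73 MPa

15.73 MPa


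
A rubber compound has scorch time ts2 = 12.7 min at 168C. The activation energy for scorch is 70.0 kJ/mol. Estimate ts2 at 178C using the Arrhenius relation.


Convert temperatures: T1 = 168 + 273.15 = 441.15 K, T2 = 178 + 273.15 = 451.15 K
ts2_new = 12.7 * exp(70000 / 8.314 * (1/451.15 - 1/441.15))
1/T2 - 1/T1 = -5.0245e-05
ts2_new = 8.32 min

8.32 min


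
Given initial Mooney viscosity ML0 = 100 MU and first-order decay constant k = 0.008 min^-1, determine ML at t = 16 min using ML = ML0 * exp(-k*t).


ML = ML0 * exp(-k * t)
ML = 100 * exp(-0.008 * 16)
ML = 100 * 0.8799
ML = 87.99 MU

87.99 MU


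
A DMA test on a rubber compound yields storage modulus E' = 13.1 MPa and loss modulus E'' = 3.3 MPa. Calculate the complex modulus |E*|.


|E*| = sqrt(E'^2 + E''^2)
= sqrt(13.1^2 + 3.3^2)
= sqrt(171.6100 + 10.8900)
= 13.509 MPa

13.509 MPa


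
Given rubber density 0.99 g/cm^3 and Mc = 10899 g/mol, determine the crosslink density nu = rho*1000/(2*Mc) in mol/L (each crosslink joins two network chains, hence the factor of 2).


nu = rho * 1000 / (2 * Mc)
nu = 0.99 * 1000 / (2 * 10899)
nu = 990.0 / 21798
nu = 0.0454 mol/L

0.0454 mol/L


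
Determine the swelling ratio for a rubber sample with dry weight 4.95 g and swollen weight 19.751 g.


Q = W_swollen / W_dry
Q = 19.751 / 4.95
Q = 3.99

Q = 3.99


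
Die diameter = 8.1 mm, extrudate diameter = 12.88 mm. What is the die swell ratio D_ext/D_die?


Die swell ratio = D_extrudate / D_die
= 12.88 / 8.1
= 1.59

Die swell = 1.59


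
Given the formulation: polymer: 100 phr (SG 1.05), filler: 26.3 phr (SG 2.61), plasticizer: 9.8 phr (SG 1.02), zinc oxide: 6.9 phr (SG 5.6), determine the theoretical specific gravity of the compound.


Sum of weights = 143.0
Volume contributions:
  polymer: 100/1.05 = 95.2381
  filler: 26.3/2.61 = 10.0766
  plasticizer: 9.8/1.02 = 9.6078
  zinc oxide: 6.9/5.6 = 1.2321
Sum of volumes = 116.1547
SG = 143.0 / 116.1547 = 1.231

SG = 1.231


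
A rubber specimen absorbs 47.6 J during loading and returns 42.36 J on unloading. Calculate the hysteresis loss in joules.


Hysteresis loss = loading - unloading
= 47.6 - 42.36
= 5.24 J

5.24 J


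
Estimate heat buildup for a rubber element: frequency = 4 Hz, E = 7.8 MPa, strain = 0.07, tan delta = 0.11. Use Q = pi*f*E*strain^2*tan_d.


Q = pi * f * E * strain^2 * tan_d
= pi * 4 * 7.8 * 0.07^2 * 0.11
= pi * 4 * 7.8 * 0.0049 * 0.11
= 0.0528

Q = 0.0528


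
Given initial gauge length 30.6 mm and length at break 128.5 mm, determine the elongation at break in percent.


Elongation = (Lf - L0) / L0 * 100
= (128.5 - 30.6) / 30.6 * 100
= 97.9 / 30.6 * 100
= 319.9%

319.9%


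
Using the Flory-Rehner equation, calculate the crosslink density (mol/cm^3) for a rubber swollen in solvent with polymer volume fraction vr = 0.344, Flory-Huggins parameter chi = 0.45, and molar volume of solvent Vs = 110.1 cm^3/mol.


ln(1 - vr) = ln(1 - 0.344) = -0.4216
Numerator = -((-0.4216) + 0.344 + 0.45 * 0.344^2) = 0.0243
Denominator = 110.1 * (0.344^(1/3) - 0.344/2) = 58.2076
nu = 0.0243 / 58.2076 = 4.1821e-04 mol/cm^3

4.1821e-04 mol/cm^3


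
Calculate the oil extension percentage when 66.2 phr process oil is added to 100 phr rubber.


Oil % = oil / (100 + oil) * 100
= 66.2 / (100 + 66.2) * 100
= 66.2 / 166.2 * 100
= 39.83%

39.83%


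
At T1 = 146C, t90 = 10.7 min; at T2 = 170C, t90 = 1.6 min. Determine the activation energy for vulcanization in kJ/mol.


T1 = 419.15 K, T2 = 443.15 K
1/T1 - 1/T2 = 1.2921e-04
ln(t1/t2) = ln(10.7/1.6) = 1.9002
Ea = 8.314 * 1.9002 / 1.2921e-04 = 122272.1318 J/mol
Ea = 122.27 kJ/mol

122.27 kJ/mol


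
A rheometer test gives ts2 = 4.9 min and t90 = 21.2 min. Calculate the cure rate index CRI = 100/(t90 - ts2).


CRI = 100 / (t90 - ts2)
= 100 / (21.2 - 4.9)
= 100 / 16.3
= 6.13 min^-1

6.13 min^-1


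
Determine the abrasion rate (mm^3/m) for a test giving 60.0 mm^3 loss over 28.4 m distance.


Rate = volume_loss / distance
= 60.0 / 28.4
= 2.113 mm^3/m

2.113 mm^3/m


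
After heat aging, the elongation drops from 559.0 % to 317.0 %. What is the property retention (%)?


Retention = aged / original * 100
= 317.0 / 559.0 * 100
= 56.7%

56.7%


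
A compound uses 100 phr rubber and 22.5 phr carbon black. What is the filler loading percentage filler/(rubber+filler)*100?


Filler % = filler / (rubber + filler) * 100
= 22.5 / (100 + 22.5) * 100
= 22.5 / 122.5 * 100
= 18.37%

18.37%


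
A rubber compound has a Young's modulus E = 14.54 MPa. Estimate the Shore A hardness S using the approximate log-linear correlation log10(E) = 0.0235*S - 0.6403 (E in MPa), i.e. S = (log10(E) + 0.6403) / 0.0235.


log10(E) = 0.0235*S - 0.6403  =>  S = (log10(E) + 0.6403) / 0.0235
log10(14.54) = 1.162564
S = (1.162564 + 0.6403) / 0.0235 = 1.802864 / 0.0235
S = 76.7

Shore A = 76.7


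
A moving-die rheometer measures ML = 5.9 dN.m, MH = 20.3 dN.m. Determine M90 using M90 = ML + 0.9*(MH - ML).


M90 = ML + 0.9 * (MH - ML)
M90 = 5.9 + 0.9 * (20.3 - 5.9)
M90 = 5.9 + 0.9 * 14.4
M90 = 18.86 dN.m

18.86 dN.m


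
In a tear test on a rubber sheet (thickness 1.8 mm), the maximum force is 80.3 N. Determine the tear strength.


Tear strength = force / thickness
= 80.3 / 1.8
= 44.61 N/mm

44.61 N/mm


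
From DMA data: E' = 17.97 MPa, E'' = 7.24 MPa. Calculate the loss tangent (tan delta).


tan delta = E'' / E'
= 7.24 / 17.97
= 0.4029

tan delta = 0.4029


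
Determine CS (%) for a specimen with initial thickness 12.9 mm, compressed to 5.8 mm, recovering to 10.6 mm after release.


CS = (t0 - recovered) / (t0 - ts) * 100
= (12.9 - 10.6) / (12.9 - 5.8) * 100
= 2.3 / 7.1 * 100
= 32.4%

32.4%


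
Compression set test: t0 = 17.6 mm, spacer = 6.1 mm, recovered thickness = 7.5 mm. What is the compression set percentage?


CS = (t0 - recovered) / (t0 - ts) * 100
= (17.6 - 7.5) / (17.6 - 6.1) * 100
= 10.1 / 11.5 * 100
= 87.8%

87.8%


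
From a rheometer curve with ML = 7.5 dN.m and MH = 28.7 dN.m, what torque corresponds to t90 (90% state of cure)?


M90 = ML + 0.9 * (MH - ML)
M90 = 7.5 + 0.9 * (28.7 - 7.5)
M90 = 7.5 + 0.9 * 21.2
M90 = 26.58 dN.m

26.58 dN.m


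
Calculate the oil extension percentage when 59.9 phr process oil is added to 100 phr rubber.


Oil % = oil / (100 + oil) * 100
= 59.9 / (100 + 59.9) * 100
= 59.9 / 159.9 * 100
= 37.46%

37.46%


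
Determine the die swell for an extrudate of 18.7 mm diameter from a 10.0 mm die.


Die swell ratio = D_extrudate / D_die
= 18.7 / 10.0
= 1.87

Die swell = 1.87


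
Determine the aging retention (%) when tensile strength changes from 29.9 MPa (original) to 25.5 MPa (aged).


Retention = aged / original * 100
= 25.5 / 29.9 * 100
= 85.3%

85.3%


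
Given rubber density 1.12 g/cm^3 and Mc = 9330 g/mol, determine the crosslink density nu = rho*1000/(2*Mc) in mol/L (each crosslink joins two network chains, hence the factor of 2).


nu = rho * 1000 / (2 * Mc)
nu = 1.12 * 1000 / (2 * 9330)
nu = 1120.0 / 18660
nu = 0.0600 mol/L

0.0600 mol/L


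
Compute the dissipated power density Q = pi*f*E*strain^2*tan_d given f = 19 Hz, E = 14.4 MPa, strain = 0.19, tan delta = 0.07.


Q = pi * f * E * strain^2 * tan_d
= pi * 19 * 14.4 * 0.19^2 * 0.07
= pi * 19 * 14.4 * 0.0361 * 0.07
= 2.1721

Q = 2.1721


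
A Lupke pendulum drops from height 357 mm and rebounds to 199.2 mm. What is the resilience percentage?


Resilience = h_rebound / h_drop * 100
= 199.2 / 357 * 100
= 55.8%

55.8%


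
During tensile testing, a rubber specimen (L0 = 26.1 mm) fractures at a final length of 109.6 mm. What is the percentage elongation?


Elongation = (Lf - L0) / L0 * 100
= (109.6 - 26.1) / 26.1 * 100
= 83.5 / 26.1 * 100
= 319.9%

319.9%


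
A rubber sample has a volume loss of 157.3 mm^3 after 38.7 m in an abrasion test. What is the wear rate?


Rate = volume_loss / distance
= 157.3 / 38.7
= 4.065 mm^3/m

4.065 mm^3/m


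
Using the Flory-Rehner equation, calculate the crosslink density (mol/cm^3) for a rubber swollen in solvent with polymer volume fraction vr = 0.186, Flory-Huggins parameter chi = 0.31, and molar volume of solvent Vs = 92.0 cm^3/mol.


ln(1 - vr) = ln(1 - 0.186) = -0.2058
Numerator = -((-0.2058) + 0.186 + 0.31 * 0.186^2) = 0.0091
Denominator = 92.0 * (0.186^(1/3) - 0.186/2) = 43.9601
nu = 0.0091 / 43.9601 = 2.0633e-04 mol/cm^3

2.0633e-04 mol/cm^3


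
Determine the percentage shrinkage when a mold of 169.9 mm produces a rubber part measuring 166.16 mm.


Shrinkage = (mold - part) / mold * 100
= (169.9 - 166.16) / 169.9 * 100
= 3.74 / 169.9 * 100
= 2.2%

2.2%


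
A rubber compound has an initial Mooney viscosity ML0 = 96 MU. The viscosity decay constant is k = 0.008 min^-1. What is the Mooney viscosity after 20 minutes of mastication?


ML = ML0 * exp(-k * t)
ML = 96 * exp(-0.008 * 20)
ML = 96 * 0.8521
ML = 81.81 MU

81.81 MU


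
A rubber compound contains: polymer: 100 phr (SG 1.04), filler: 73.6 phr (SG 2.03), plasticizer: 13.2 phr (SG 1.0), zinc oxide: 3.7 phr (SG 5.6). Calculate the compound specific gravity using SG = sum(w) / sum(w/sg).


Sum of weights = 190.5
Volume contributions:
  polymer: 100/1.04 = 96.1538
  filler: 73.6/2.03 = 36.2562
  plasticizer: 13.2/1.0 = 13.2000
  zinc oxide: 3.7/5.6 = 0.6607
Sum of volumes = 146.2707
SG = 190.5 / 146.2707 = 1.302

SG = 1.302


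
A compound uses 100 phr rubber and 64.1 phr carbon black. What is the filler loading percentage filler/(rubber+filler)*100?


Filler % = filler / (rubber + filler) * 100
= 64.1 / (100 + 64.1) * 100
= 64.1 / 164.1 * 100
= 39.06%

39.06%


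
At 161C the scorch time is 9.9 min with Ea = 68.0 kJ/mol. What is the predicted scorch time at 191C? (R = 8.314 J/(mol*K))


Convert temperatures: T1 = 161 + 273.15 = 434.15 K, T2 = 191 + 273.15 = 464.15 K
ts2_new = 9.9 * exp(68000 / 8.314 * (1/464.15 - 1/434.15))
1/T2 - 1/T1 = -1.4888e-04
ts2_new = 2.93 min

2.93 min


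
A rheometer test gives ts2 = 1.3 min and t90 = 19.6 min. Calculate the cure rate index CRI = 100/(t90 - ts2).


CRI = 100 / (t90 - ts2)
= 100 / (19.6 - 1.3)
= 100 / 18.3
= 5.46 min^-1

5.46 min^-1


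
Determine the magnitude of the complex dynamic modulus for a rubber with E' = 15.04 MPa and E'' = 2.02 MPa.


|E*| = sqrt(E'^2 + E''^2)
= sqrt(15.04^2 + 2.02^2)
= sqrt(226.2016 + 4.0804)
= 15.175 MPa

15.175 MPa


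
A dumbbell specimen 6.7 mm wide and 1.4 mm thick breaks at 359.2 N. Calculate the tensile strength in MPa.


Area = width * thickness = 6.7 * 1.4 = 9.38 mm^2
TS = force / area = 359.2 / 9.38 = 38.29 MPa

38.29 MPa


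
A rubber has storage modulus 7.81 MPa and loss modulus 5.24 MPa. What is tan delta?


tan delta = E'' / E'
= 5.24 / 7.81
= 0.6709

tan delta = 0.6709


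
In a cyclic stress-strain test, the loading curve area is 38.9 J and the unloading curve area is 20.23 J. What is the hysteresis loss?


Hysteresis loss = loading - unloading
= 38.9 - 20.23
= 18.67 J

18.67 J


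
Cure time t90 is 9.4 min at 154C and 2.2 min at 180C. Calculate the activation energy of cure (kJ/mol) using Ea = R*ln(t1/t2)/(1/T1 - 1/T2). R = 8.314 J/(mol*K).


T1 = 427.15 K, T2 = 453.15 K
1/T1 - 1/T2 = 1.3432e-04
ln(t1/t2) = ln(9.4/2.2) = 1.4523
Ea = 8.314 * 1.4523 / 1.3432e-04 = 89887.8823 J/mol
Ea = 89.89 kJ/mol

89.89 kJ/mol
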